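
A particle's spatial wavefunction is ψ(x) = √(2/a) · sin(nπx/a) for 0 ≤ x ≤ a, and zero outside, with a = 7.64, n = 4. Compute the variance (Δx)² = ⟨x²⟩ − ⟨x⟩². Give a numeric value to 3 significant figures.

4.68

Compute ⟨x⟩ and ⟨x²⟩ separately, then (Δx)² = ⟨x²⟩ − ⟨x⟩².
With sin²θ = (1 − cos2θ)/2 on 0 ≤ x ≤ a: ∫sin²(nπx/a) dx = a/2, ∫x·sin²(nπx/a) dx = a²/4, ∫x²·sin²(nπx/a) dx = a³·(1/6 − 1/(4n²π²)); higher powers xᵏ the same way, integrating xᵏ·cos(2nπx/a) by parts.
⟨x⟩ = 3.8200 and ⟨x²⟩ = 19.272.
(Δx)² = 19.272 − (3.8200)² = 4.6793.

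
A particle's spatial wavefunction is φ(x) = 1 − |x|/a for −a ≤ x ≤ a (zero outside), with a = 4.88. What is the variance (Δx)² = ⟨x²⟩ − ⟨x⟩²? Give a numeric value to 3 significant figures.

2.38

Compute ⟨x⟩ and ⟨x²⟩ separately, then (Δx)² = ⟨x²⟩ − ⟨x⟩².
φ is even, so ∫ over [−a, a] = 2∫₀ᵃ with φ = 1 − x/a there: ∫₀ᵃ (1 − x/a)² dx = a/3, ∫₀ᵃ x²(1 − x/a)² dx = a³/30, ∫₀ᵃ x⁴(1 − x/a)² dx = a⁵/105.
Normalization: ∫|φ|² dx = 3.2533.
⟨x⟩ = 0.0000 and ⟨x²⟩ = 2.3814.
(Δx)² = 2.3814 − (0.0000)² = 2.3814.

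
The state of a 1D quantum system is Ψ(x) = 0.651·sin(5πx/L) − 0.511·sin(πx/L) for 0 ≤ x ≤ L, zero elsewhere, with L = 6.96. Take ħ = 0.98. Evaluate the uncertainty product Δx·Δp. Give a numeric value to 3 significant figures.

Δx = √(⟨x²⟩−⟨x⟩²), Δp = √(⟨p²⟩−⟨p⟩²).
On 0 ≤ x ≤ L (j ≠ l): ∫sin²(jπx/L) dx = L/2, ∫sin(jπx/L)·sin(lπx/L) dx = 0; diagonal moments ∫x·sin²(jπx/L) dx = L²/4, ∫x²·sin²(jπx/L) dx = L³·(1/6 − 1/(4j²π²)); cross terms ∫x·sin(jπx/L)·sin(lπx/L) dx = 0 for j + l even and −4jlL²/(π²(j² − l²)²) for j + l odd, ∫x²·sin(jπx/L)·sin(lπx/L) dx = (−1)^(j+l)·4jlL³/(π²(j² − l²)²); higher powers the same way via product-to-sum and parts. d²/dx² sin(jπx/L) = −(jπ/L)²·sin(jπx/L); on 0 ≤ x ≤ L, ∫sin²(jπx/L) dx = L/2 and ∫sin(jπx/L)·sin(lπx/L) dx = 0 for j ≠ l, so only diagonal terms survive in ∫|Ψ|² and ∫Ψ·Ψ″; ∫Ψ·Ψ′ dx = [Ψ²/2] between the walls = 0.
Normalization: ∫|Ψ|² dx = 2.3835.
⟨x⟩ = 3.4800, ⟨x²⟩ = 14.820 ⇒ Δx = 1.6460.
⟨p⟩ = 0.0000, ⟨p²⟩ = 3.1015 ⇒ Δp = 1.7611.
Δx·Δp = 2.8988.

2.90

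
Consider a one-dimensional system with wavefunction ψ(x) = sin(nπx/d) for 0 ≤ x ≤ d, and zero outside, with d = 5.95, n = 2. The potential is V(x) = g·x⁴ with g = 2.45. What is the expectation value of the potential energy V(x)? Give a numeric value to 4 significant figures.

539.3

⟨V⟩ = ∫ V(x)·|ψ|² dx / ∫|ψ|² dx.
With sin²θ = (1 − cos2θ)/2 on 0 ≤ x ≤ d: ∫sin²(nπx/d) dx = d/2, ∫x·sin²(nπx/d) dx = d²/4, ∫x²·sin²(nπx/d) dx = d³·(1/6 − 1/(4n²π²)); higher powers xᵏ the same way, integrating xᵏ·cos(2nπx/d) by parts.
State is unnormalized: ∫|ψ|² dx = 2.9750, and ∫ψ*·V(x)·ψ dx = 1604.4, so ⟨V⟩ = 1604.4 / 2.9750.
⟨V⟩ = 539.31.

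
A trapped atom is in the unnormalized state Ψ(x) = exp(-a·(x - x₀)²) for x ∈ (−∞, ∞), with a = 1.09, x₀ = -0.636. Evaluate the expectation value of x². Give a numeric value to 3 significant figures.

⟨x²⟩ = ∫ x²·|Ψ|² dx / ∫|Ψ|² dx (integrals over the domain).
Gaussian moments (u = x − x₀): ∫u^(2j)·e^(−2au²) du = (2j−1)!!/(4a)^j · √(π/(2a)), odd powers integrate to 0; here √(π/(2a)) = 1.2005.
State is unnormalized: ∫|Ψ|² dx = 1.2005, and ∫Ψ*·x²·Ψ dx = 0.76091, so ⟨x²⟩ = 0.76091 / 1.2005.
⟨x²⟩ = 0.63385.

0.634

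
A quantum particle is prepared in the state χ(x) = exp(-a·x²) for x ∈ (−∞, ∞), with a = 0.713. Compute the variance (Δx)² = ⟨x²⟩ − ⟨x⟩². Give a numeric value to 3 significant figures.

0.351

Compute ⟨x⟩ and ⟨x²⟩ separately, then (Δx)² = ⟨x²⟩ − ⟨x⟩².
Gaussian moments: ∫x^(2j)·e^(−2ax²) dx = (2j−1)!!/(4a)^j · √(π/(2a)), odd powers integrate to 0; here √(π/(2a)) = 1.4843.
Normalization: ∫|χ|² dx = 1.4843.
⟨x⟩ = 0.0000 and ⟨x²⟩ = 0.35063.
(Δx)² = 0.35063 − (0.0000)² = 0.35063.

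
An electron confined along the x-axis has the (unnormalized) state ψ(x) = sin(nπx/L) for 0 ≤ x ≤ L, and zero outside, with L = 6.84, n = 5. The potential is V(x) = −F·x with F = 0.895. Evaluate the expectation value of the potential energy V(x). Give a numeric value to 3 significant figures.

-3.06

⟨V⟩ = ∫ V(x)·|ψ|² dx / ∫|ψ|² dx.
With sin²θ = (1 − cos2θ)/2 on 0 ≤ x ≤ L: ∫sin²(nπx/L) dx = L/2, ∫x·sin²(nπx/L) dx = L²/4, ∫x²·sin²(nπx/L) dx = L³·(1/6 − 1/(4n²π²)); higher powers xᵏ the same way, integrating xᵏ·cos(2nπx/L) by parts.
State is unnormalized: ∫|ψ|² dx = 3.4200, and ∫ψ*·V(x)·ψ dx = -10.468, so ⟨V⟩ = -10.468 / 3.4200.
⟨V⟩ = -3.0609.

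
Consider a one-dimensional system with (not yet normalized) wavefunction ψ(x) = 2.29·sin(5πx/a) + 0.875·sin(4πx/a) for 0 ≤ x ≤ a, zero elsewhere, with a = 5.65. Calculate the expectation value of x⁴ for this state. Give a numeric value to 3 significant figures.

⟨x⁴⟩ = ∫ x⁴·|ψ|² dx / ∫|ψ|² dx (integrals over the domain).
On 0 ≤ x ≤ a (j ≠ l): ∫sin²(jπx/a) dx = a/2, ∫sin(jπx/a)·sin(lπx/a) dx = 0; diagonal moments ∫x·sin²(jπx/a) dx = a²/4, ∫x²·sin²(jπx/a) dx = a³·(1/6 − 1/(4j²π²)); cross terms ∫x·sin(jπx/a)·sin(lπx/a) dx = 0 for j + l even and −4jla²/(π²(j² − l²)²) for j + l odd, ∫x²·sin(jπx/a)·sin(lπx/a) dx = (−1)^(j+l)·4jla³/(π²(j² − l²)²); higher powers the same way via product-to-sum and parts.
State is unnormalized: ∫|ψ|² dx = 16.977, and ∫ψ*·x⁴·ψ dx = 1609.6, so ⟨x⁴⟩ = 1609.6 / 16.977.
⟨x⁴⟩ = 94.808.

94.8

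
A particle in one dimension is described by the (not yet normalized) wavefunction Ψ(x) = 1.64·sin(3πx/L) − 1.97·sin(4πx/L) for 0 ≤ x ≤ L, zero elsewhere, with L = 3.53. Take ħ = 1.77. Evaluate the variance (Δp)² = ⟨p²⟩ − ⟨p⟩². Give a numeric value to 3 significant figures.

32.6

Compute ⟨p⟩ and ⟨p²⟩ separately; (Δp)² = ⟨p²⟩ − ⟨p⟩².
d²/dx² sin(jπx/L) = −(jπ/L)²·sin(jπx/L); on 0 ≤ x ≤ L, ∫sin²(jπx/L) dx = L/2 and ∫sin(jπx/L)·sin(lπx/L) dx = 0 for j ≠ l, so only diagonal terms survive in ∫|Ψ|² and ∫Ψ·Ψ″; ∫Ψ·Ψ′ dx = [Ψ²/2] between the walls = 0.
Normalization: ∫|Ψ|² dx = 11.597.
⟨p⟩ = 0.0000 and ⟨p²⟩ = 32.592.
(Δp)² = 32.592 − (0.0000)² = 32.592.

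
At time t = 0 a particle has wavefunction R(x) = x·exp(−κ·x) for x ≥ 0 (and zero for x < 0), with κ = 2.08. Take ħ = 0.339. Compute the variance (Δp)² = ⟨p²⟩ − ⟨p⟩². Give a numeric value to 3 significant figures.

Compute ⟨p⟩ and ⟨p²⟩ separately; (Δp)² = ⟨p²⟩ − ⟨p⟩².
Differentiate x·exp(−κ·x) with the product rule; every integrand then reduces to terms xʲ·e^(−2κx) on [0, ∞), with ∫₀^∞ xʲ·e^(−2κx) dx = j!/(2κ)^(j+1).
Normalization: ∫|R|² dx = 0.027781.
⟨p⟩ = 0.0000 and ⟨p²⟩ = 0.49719.
(Δp)² = 0.49719 − (0.0000)² = 0.49719.

0.497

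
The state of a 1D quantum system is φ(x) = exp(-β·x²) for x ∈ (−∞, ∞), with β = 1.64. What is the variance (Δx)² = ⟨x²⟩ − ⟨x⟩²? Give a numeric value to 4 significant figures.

Compute ⟨x⟩ and ⟨x²⟩ separately, then (Δx)² = ⟨x²⟩ − ⟨x⟩².
Gaussian moments: ∫x^(2j)·e^(−2βx²) dx = (2j−1)!!/(4β)^j · √(π/(2β)), odd powers integrate to 0; here √(π/(2β)) = 0.97867.
Normalization: ∫|φ|² dx = 0.97867.
⟨x⟩ = 0.0000 and ⟨x²⟩ = 0.15244.
(Δx)² = 0.15244 − (0.0000)² = 0.15244.

0.1524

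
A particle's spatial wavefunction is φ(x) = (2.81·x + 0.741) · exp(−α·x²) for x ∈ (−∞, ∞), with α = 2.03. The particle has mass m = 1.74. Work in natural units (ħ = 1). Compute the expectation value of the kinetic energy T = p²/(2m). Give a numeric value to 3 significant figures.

T = −(ħ²/2m) d²/dx², so ⟨T⟩ = −(ħ²/2m) ∫ φ*·φ'' dx / ∫|φ|² dx; with m = 1.74.
Expand each integrand as polynomial × e^(−2αx²) and use ∫x^(2j)·e^(−2αx²) dx = (2j−1)!!/(4α)^j · √(π/(2α)), odd powers → 0; here √(π/(2α)) = 0.87965. Differentiate with the product rule, d/dx e^(−αx²) = −2αx·e^(−αx²).
State is unnormalized: ∫|φ|² dx = 1.3384, and ∫φ*·(−ħ²/2m · φ'') dx = 1.7787, so ⟨T⟩ = 1.7787 / 1.3384.
⟨T⟩ = 1.3290.

1.33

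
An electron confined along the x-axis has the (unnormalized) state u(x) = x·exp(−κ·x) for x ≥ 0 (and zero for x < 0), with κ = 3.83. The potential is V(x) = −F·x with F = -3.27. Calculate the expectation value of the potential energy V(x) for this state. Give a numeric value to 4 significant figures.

1.281

⟨V⟩ = ∫ V(x)·|u|² dx / ∫|u|² dx.
Every integrand reduces to terms xʲ·e^(−2κx) on [0, ∞); use ∫₀^∞ xʲ·e^(−2κx) dx = j!/(2κ)^(j+1).
State is unnormalized: ∫|u|² dx = 0.0044498, and ∫u*·V(x)·u dx = 0.0056988, so ⟨V⟩ = 0.0056988 / 0.0044498.
⟨V⟩ = 1.2807.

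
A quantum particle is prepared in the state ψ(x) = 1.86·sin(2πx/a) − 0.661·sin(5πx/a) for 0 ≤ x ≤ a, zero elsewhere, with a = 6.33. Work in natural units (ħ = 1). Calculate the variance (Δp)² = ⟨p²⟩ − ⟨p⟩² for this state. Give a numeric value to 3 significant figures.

Compute ⟨p⟩ and ⟨p²⟩ separately; (Δp)² = ⟨p²⟩ − ⟨p⟩².
d²/dx² sin(jπx/a) = −(jπ/a)²·sin(jπx/a); on 0 ≤ x ≤ a, ∫sin²(jπx/a) dx = a/2 and ∫sin(jπx/a)·sin(lπx/a) dx = 0 for j ≠ l, so only diagonal terms survive in ∫|ψ|² and ∫ψ·ψ″; ∫ψ·ψ′ dx = [ψ²/2] between the walls = 0.
Normalization: ∫|ψ|² dx = 12.332.
⟨p⟩ = 0.0000 and ⟨p²⟩ = 1.5653.
(Δp)² = 1.5653 − (0.0000)² = 1.5653.

1.57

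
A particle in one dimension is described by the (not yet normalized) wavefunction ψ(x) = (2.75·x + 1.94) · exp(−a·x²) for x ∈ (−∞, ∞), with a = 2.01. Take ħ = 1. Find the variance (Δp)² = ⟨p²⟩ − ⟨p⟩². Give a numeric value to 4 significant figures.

Compute ⟨p⟩ and ⟨p²⟩ separately; (Δp)² = ⟨p²⟩ − ⟨p⟩².
Expand each integrand as polynomial × e^(−2ax²) and use ∫x^(2j)·e^(−2ax²) dx = (2j−1)!!/(4a)^j · √(π/(2a)), odd powers → 0; here √(π/(2a)) = 0.88402. Differentiate with the product rule, d/dx e^(−ax²) = −2ax·e^(−ax²).
Normalization: ∫|ψ|² dx = 4.1586.
⟨p⟩ = 0.0000 and ⟨p²⟩ = 2.8138.
(Δp)² = 2.8138 − (0.0000)² = 2.8138.

2.814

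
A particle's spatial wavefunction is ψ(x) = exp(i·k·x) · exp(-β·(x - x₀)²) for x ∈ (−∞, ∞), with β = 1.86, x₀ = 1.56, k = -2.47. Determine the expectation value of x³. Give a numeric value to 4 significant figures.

4.425

⟨x³⟩ = ∫ x³·|ψ|² dx / ∫|ψ|² dx (integrals over the domain).
Gaussian moments (u = x − x₀): ∫u^(2j)·e^(−2βu²) du = (2j−1)!!/(4β)^j · √(π/(2β)), odd powers integrate to 0; here √(π/(2β)) = 0.91897.
State is unnormalized: ∫|ψ|² dx = 0.91897, and ∫ψ*·x³·ψ dx = 4.0669, so ⟨x³⟩ = 4.0669 / 0.91897.
⟨x³⟩ = 4.4254.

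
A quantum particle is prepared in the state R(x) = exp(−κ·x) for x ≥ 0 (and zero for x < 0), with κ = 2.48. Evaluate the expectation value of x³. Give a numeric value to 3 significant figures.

⟨x³⟩ = ∫ x³·|R|² dx / ∫|R|² dx (integrals over the domain).
Every integrand reduces to terms xʲ·e^(−2κx) on [0, ∞); use ∫₀^∞ xʲ·e^(−2κx) dx = j!/(2κ)^(j+1).
State is unnormalized: ∫|R|² dx = 0.20161, and ∫R*·x³·R dx = 0.0099134, so ⟨x³⟩ = 0.0099134 / 0.20161.
⟨x³⟩ = 0.049171.

0.0492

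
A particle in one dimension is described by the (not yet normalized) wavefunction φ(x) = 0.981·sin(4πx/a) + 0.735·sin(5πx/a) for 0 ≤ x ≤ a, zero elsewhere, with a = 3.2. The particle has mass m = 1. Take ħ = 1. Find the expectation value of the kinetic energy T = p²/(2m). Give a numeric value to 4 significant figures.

T = −(ħ²/2m) d²/dx², so ⟨T⟩ = −(ħ²/2m) ∫ φ*·φ'' dx / ∫|φ|² dx; with m = 1.
d²/dx² sin(jπx/a) = −(jπ/a)²·sin(jπx/a); on 0 ≤ x ≤ a, ∫sin²(jπx/a) dx = a/2 and ∫sin(jπx/a)·sin(lπx/a) dx = 0 for j ≠ l, so only diagonal terms survive in ∫|φ|² and ∫φ·φ″; ∫φ·φ′ dx = [φ²/2] between the walls = 0.
State is unnormalized: ∫|φ|² dx = 2.4041, and ∫φ*·(−ħ²/2m · φ'') dx = 22.286, so ⟨T⟩ = 22.286 / 2.4041.
⟨T⟩ = 9.2700.

9.270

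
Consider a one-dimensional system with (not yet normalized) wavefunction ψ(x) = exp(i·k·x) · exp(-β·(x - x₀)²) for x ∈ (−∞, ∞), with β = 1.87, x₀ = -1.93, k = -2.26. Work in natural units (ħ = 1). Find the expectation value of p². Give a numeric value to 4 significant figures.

p² ψ = −ħ² d²ψ/dx²; ⟨p²⟩ = −ħ² ∫ ψ*·ψ'' dx / ∫|ψ|² dx.
Gaussian moments (u = x − x₀): ∫u^(2j)·e^(−2βu²) du = (2j−1)!!/(4β)^j · √(π/(2β)), odd powers integrate to 0; here √(π/(2β)) = 0.91651. Derivatives: ψ′ = (ik − 2βu)·ψ, ψ″ = ((ik − 2βu)² − 2β)·ψ; the odd-in-u pieces drop out.
State is unnormalized: ∫|ψ|² dx = 0.91651, and ∫ψ*·(−ħ² ψ'') dx = 6.3951, so ⟨p²⟩ = 6.3951 / 0.91651.
⟨p²⟩ = 6.9776.

6.978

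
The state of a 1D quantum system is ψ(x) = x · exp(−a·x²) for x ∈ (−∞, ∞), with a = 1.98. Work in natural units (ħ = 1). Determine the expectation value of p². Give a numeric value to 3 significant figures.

p² ψ = −ħ² d²ψ/dx²; ⟨p²⟩ = −ħ² ∫ ψ*·ψ'' dx / ∫|ψ|² dx.
Expand each integrand as polynomial × e^(−2ax²) and use ∫x^(2j)·e^(−2ax²) dx = (2j−1)!!/(4a)^j · √(π/(2a)), odd powers → 0; here √(π/(2a)) = 0.89069. Differentiate with the product rule, d/dx e^(−ax²) = −2ax·e^(−ax²).
State is unnormalized: ∫|ψ|² dx = 0.11246, and ∫ψ*·(−ħ² ψ'') dx = 0.66802, so ⟨p²⟩ = 0.66802 / 0.11246.
⟨p²⟩ = 5.9400.

5.94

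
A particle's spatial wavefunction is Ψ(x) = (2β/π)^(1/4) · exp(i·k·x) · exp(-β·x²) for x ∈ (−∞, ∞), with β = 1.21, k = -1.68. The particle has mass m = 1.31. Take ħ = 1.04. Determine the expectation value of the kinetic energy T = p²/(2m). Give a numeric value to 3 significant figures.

T = −(ħ²/2m) d²/dx², so ⟨T⟩ = −(ħ²/2m) ∫ Ψ*·Ψ'' dx; with m = 1.31.
Gaussian moments: ∫x^(2j)·e^(−2βx²) dx = (2j−1)!!/(4β)^j · √(π/(2β)), odd powers integrate to 0; here √(π/(2β)) = 1.1394. Derivatives: Ψ′ = (ik − 2βx)·Ψ, Ψ″ = ((ik − 2βx)² − 2β)·Ψ; the odd-in-x pieces drop out.
⟨T⟩ = 1.6647.

1.66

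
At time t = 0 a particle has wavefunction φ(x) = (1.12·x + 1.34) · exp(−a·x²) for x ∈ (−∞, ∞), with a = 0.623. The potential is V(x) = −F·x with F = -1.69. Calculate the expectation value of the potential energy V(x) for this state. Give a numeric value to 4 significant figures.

0.8854

⟨V⟩ = ∫ V(x)·|φ|² dx / ∫|φ|² dx.
Expand each integrand as polynomial × e^(−2ax²) and use ∫x^(2j)·e^(−2ax²) dx = (2j−1)!!/(4a)^j · √(π/(2a)), odd powers → 0; here √(π/(2a)) = 1.5879.
State is unnormalized: ∫|φ|² dx = 3.6505, and ∫φ*·V(x)·φ dx = 3.2323, so ⟨V⟩ = 3.2323 / 3.6505.
⟨V⟩ = 0.88544.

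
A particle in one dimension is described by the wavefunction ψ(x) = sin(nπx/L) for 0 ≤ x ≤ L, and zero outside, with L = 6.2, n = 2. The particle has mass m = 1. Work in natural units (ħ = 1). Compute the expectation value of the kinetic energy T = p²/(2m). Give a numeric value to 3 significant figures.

T = −(ħ²/2m) d²/dx², so ⟨T⟩ = −(ħ²/2m) ∫ ψ*·ψ'' dx / ∫|ψ|² dx; with m = 1.
d/dx sin(nπx/L) = (nπ/L)·cos(nπx/L) and d²/dx² sin(nπx/L) = −(nπ/L)²·sin(nπx/L); on 0 ≤ x ≤ L, ∫sin²(nπx/L) dx = L/2 and ∫sin(nπx/L)·cos(nπx/L) dx = 0.
State is unnormalized: ∫|ψ|² dx = 3.1000, and ∫ψ*·(−ħ²/2m · ψ'') dx = 1.5919, so ⟨T⟩ = 1.5919 / 3.1000.
⟨T⟩ = 0.51351.

0.514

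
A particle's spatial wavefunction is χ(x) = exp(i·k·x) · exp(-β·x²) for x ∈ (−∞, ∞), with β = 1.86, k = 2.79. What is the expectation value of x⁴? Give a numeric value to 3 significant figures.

0.0542

⟨x⁴⟩ = ∫ x⁴·|χ|² dx / ∫|χ|² dx (integrals over the domain).
Gaussian moments: ∫x^(2j)·e^(−2βx²) dx = (2j−1)!!/(4β)^j · √(π/(2β)), odd powers integrate to 0; here √(π/(2β)) = 0.91897.
State is unnormalized: ∫|χ|² dx = 0.91897, and ∫χ*·x⁴·χ dx = 0.049806, so ⟨x⁴⟩ = 0.049806 / 0.91897.
⟨x⁴⟩ = 0.054197.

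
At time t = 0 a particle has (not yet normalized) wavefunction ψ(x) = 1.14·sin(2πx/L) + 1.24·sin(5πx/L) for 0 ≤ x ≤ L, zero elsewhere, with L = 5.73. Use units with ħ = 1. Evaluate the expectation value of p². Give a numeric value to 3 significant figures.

4.62

p² ψ = −ħ² d²ψ/dx²; ⟨p²⟩ = −ħ² ∫ ψ*·ψ'' dx / ∫|ψ|² dx.
d²/dx² sin(jπx/L) = −(jπ/L)²·sin(jπx/L); on 0 ≤ x ≤ L, ∫sin²(jπx/L) dx = L/2 and ∫sin(jπx/L)·sin(lπx/L) dx = 0 for j ≠ l, so only diagonal terms survive in ∫|ψ|² and ∫ψ·ψ″; ∫ψ·ψ′ dx = [ψ²/2] between the walls = 0.
State is unnormalized: ∫|ψ|² dx = 8.1286, and ∫ψ*·(−ħ² ψ'') dx = 37.582, so ⟨p²⟩ = 37.582 / 8.1286.
⟨p²⟩ = 4.6235.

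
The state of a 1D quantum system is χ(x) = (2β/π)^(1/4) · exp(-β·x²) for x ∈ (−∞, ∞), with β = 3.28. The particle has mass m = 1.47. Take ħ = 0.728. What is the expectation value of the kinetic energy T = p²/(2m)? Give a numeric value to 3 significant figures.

T = −(ħ²/2m) d²/dx², so ⟨T⟩ = −(ħ²/2m) ∫ χ*·χ'' dx; with m = 1.47.
Gaussian moments: ∫x^(2j)·e^(−2βx²) dx = (2j−1)!!/(4β)^j · √(π/(2β)), odd powers integrate to 0; here √(π/(2β)) = 0.69203. Derivatives: d/dx e^(−βx²) = −2βx·e^(−βx²), d²/dx² e^(−βx²) = (4β²x² − 2β)·e^(−βx²).
⟨T⟩ = 0.59127.

0.591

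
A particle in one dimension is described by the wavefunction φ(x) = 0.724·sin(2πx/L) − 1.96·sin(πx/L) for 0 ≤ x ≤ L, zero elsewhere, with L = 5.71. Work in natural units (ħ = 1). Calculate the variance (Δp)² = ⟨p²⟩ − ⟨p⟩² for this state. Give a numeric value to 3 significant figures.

0.412

Compute ⟨p⟩ and ⟨p²⟩ separately; (Δp)² = ⟨p²⟩ − ⟨p⟩².
d²/dx² sin(jπx/L) = −(jπ/L)²·sin(jπx/L); on 0 ≤ x ≤ L, ∫sin²(jπx/L) dx = L/2 and ∫sin(jπx/L)·sin(lπx/L) dx = 0 for j ≠ l, so only diagonal terms survive in ∫|φ|² and ∫φ·φ″; ∫φ·φ′ dx = [φ²/2] between the walls = 0.
Normalization: ∫|φ|² dx = 12.464.
⟨p⟩ = 0.0000 and ⟨p²⟩ = 0.41175.
(Δp)² = 0.41175 − (0.0000)² = 0.41175.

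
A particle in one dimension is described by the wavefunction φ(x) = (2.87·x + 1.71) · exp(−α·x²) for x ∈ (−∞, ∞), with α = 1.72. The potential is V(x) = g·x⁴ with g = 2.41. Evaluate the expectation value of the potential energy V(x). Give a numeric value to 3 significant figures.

0.330

⟨V⟩ = ∫ V(x)·|φ|² dx / ∫|φ|² dx.
Expand each integrand as polynomial × e^(−2αx²) and use ∫x^(2j)·e^(−2αx²) dx = (2j−1)!!/(4α)^j · √(π/(2α)), odd powers → 0; here √(π/(2α)) = 0.95564.
State is unnormalized: ∫|φ|² dx = 3.9385, and ∫φ*·V(x)·φ dx = 1.3006, so ⟨V⟩ = 1.3006 / 3.9385.
⟨V⟩ = 0.33023.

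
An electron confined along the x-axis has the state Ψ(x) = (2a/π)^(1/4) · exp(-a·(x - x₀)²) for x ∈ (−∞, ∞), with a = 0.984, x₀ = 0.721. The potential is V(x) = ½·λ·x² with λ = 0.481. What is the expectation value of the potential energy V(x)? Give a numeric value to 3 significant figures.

⟨V⟩ = ∫ V(x)·|Ψ|² dx.
Gaussian moments (u = x − x₀): ∫u^(2j)·e^(−2au²) du = (2j−1)!!/(4a)^j · √(π/(2a)), odd powers integrate to 0; here √(π/(2a)) = 1.2635.
⟨V⟩ = 0.18612.

0.186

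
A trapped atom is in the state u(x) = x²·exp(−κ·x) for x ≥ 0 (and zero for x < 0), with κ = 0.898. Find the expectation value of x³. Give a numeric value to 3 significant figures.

36.2

⟨x³⟩ = ∫ x³·|u|² dx / ∫|u|² dx (integrals over the domain).
Every integrand reduces to terms xʲ·e^(−2κx) on [0, ∞); use ∫₀^∞ xʲ·e^(−2κx) dx = j!/(2κ)^(j+1).
State is unnormalized: ∫|u|² dx = 1.2843, and ∫u*·x³·u dx = 46.556, so ⟨x³⟩ = 46.556 / 1.2843.
⟨x³⟩ = 36.249.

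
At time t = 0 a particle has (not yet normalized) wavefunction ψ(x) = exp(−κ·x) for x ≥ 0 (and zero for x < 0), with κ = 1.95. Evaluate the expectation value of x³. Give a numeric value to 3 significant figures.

⟨x³⟩ = ∫ x³·|ψ|² dx / ∫|ψ|² dx (integrals over the domain).
Every integrand reduces to terms xʲ·e^(−2κx) on [0, ∞); use ∫₀^∞ xʲ·e^(−2κx) dx = j!/(2κ)^(j+1).
State is unnormalized: ∫|ψ|² dx = 0.25641, and ∫ψ*·x³·ψ dx = 0.025935, so ⟨x³⟩ = 0.025935 / 0.25641.
⟨x³⟩ = 0.10115.

0.101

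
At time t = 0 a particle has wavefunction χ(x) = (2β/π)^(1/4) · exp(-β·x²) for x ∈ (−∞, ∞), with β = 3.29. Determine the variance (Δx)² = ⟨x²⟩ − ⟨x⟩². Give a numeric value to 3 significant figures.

Compute ⟨x⟩ and ⟨x²⟩ separately, then (Δx)² = ⟨x²⟩ − ⟨x⟩².
Gaussian moments: ∫x^(2j)·e^(−2βx²) dx = (2j−1)!!/(4β)^j · √(π/(2β)), odd powers integrate to 0; here √(π/(2β)) = 0.69097.
⟨x⟩ = 0.0000 and ⟨x²⟩ = 0.075988.
(Δx)² = 0.075988 − (0.0000)² = 0.075988.

0.0760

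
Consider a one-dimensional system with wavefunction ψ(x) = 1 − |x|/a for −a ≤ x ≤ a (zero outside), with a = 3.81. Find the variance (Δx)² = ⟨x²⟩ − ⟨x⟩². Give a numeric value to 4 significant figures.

1.452

Compute ⟨x⟩ and ⟨x²⟩ separately, then (Δx)² = ⟨x²⟩ − ⟨x⟩².
ψ is even, so ∫ over [−a, a] = 2∫₀ᵃ with ψ = 1 − x/a there: ∫₀ᵃ (1 − x/a)² dx = a/3, ∫₀ᵃ x²(1 − x/a)² dx = a³/30, ∫₀ᵃ x⁴(1 − x/a)² dx = a⁵/105.
Normalization: ∫|ψ|² dx = 2.5400.
⟨x⟩ = 0.0000 and ⟨x²⟩ = 1.4516.
(Δx)² = 1.4516 − (0.0000)² = 1.4516.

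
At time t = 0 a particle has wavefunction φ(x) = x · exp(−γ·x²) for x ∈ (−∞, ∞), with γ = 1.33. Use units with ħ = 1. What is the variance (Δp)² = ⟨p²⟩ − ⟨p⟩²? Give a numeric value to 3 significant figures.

3.99

Compute ⟨p⟩ and ⟨p²⟩ separately; (Δp)² = ⟨p²⟩ − ⟨p⟩².
Expand each integrand as polynomial × e^(−2γx²) and use ∫x^(2j)·e^(−2γx²) dx = (2j−1)!!/(4γ)^j · √(π/(2γ)), odd powers → 0; here √(π/(2γ)) = 1.0868. Differentiate with the product rule, d/dx e^(−γx²) = −2γx·e^(−γx²).
Normalization: ∫|φ|² dx = 0.20428.
⟨p⟩ = 0.0000 and ⟨p²⟩ = 3.9900.
(Δp)² = 3.9900 − (0.0000)² = 3.9900.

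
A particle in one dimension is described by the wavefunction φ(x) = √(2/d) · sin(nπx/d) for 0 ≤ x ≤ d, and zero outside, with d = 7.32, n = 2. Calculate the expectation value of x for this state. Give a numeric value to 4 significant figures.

⟨x⟩ = ∫ x·|φ|² dx (integrals over the domain).
With sin²θ = (1 − cos2θ)/2 on 0 ≤ x ≤ d: ∫sin²(nπx/d) dx = d/2, ∫x·sin²(nπx/d) dx = d²/4, ∫x²·sin²(nπx/d) dx = d³·(1/6 − 1/(4n²π²)); higher powers xᵏ the same way, integrating xᵏ·cos(2nπx/d) by parts.
⟨x⟩ = 3.6600.

3.660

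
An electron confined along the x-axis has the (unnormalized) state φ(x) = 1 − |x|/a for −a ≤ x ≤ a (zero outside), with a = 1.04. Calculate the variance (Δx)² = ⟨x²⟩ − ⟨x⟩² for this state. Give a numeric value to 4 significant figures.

0.1082

Compute ⟨x⟩ and ⟨x²⟩ separately, then (Δx)² = ⟨x²⟩ − ⟨x⟩².
φ is even, so ∫ over [−a, a] = 2∫₀ᵃ with φ = 1 − x/a there: ∫₀ᵃ (1 − x/a)² dx = a/3, ∫₀ᵃ x²(1 − x/a)² dx = a³/30, ∫₀ᵃ x⁴(1 − x/a)² dx = a⁵/105.
Normalization: ∫|φ|² dx = 0.69333.
⟨x⟩ = 0.0000 and ⟨x²⟩ = 0.10816.
(Δx)² = 0.10816 − (0.0000)² = 0.10816.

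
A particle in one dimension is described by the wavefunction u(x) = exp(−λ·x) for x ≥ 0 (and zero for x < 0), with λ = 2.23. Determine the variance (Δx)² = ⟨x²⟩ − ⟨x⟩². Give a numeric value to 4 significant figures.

0.05027

Compute ⟨x⟩ and ⟨x²⟩ separately, then (Δx)² = ⟨x²⟩ − ⟨x⟩².
Every integrand reduces to terms xʲ·e^(−2λx) on [0, ∞); use ∫₀^∞ xʲ·e^(−2λx) dx = j!/(2λ)^(j+1).
Normalization: ∫|u|² dx = 0.22422.
⟨x⟩ = 0.22422 and ⟨x²⟩ = 0.10054.
(Δx)² = 0.10054 − (0.22422)² = 0.050272.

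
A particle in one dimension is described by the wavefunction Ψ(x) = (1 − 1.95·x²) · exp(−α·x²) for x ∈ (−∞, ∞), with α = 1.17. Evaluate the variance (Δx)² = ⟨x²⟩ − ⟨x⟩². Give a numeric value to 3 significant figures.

Compute ⟨x⟩ and ⟨x²⟩ separately, then (Δx)² = ⟨x²⟩ − ⟨x⟩².
Expand each integrand as polynomial × e^(−2αx²) and use ∫x^(2j)·e^(−2αx²) dx = (2j−1)!!/(4α)^j · √(π/(2α)), odd powers → 0; here √(π/(2α)) = 1.1587.
Normalization: ∫|Ψ|² dx = 0.79660.
⟨x⟩ = 0.0000 and ⟨x²⟩ = 0.34318.
(Δx)² = 0.34318 − (0.0000)² = 0.34318.

0.343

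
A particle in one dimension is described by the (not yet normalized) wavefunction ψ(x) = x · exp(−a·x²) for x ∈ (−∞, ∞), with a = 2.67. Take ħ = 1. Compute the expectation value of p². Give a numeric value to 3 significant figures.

p² ψ = −ħ² d²ψ/dx²; ⟨p²⟩ = −ħ² ∫ ψ*·ψ'' dx / ∫|ψ|² dx.
Expand each integrand as polynomial × e^(−2ax²) and use ∫x^(2j)·e^(−2ax²) dx = (2j−1)!!/(4a)^j · √(π/(2a)), odd powers → 0; here √(π/(2a)) = 0.76702. Differentiate with the product rule, d/dx e^(−ax²) = −2ax·e^(−ax²).
State is unnormalized: ∫|ψ|² dx = 0.071818, and ∫ψ*·(−ħ² ψ'') dx = 0.57526, so ⟨p²⟩ = 0.57526 / 0.071818.
⟨p²⟩ = 8.0100.

8.01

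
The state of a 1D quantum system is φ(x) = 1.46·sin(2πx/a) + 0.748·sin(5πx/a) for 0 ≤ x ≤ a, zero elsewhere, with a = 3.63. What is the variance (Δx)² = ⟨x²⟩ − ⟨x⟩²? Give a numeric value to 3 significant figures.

0.957

Compute ⟨x⟩ and ⟨x²⟩ separately, then (Δx)² = ⟨x²⟩ − ⟨x⟩².
On 0 ≤ x ≤ a (j ≠ l): ∫sin²(jπx/a) dx = a/2, ∫sin(jπx/a)·sin(lπx/a) dx = 0; diagonal moments ∫x·sin²(jπx/a) dx = a²/4, ∫x²·sin²(jπx/a) dx = a³·(1/6 − 1/(4j²π²)); cross terms ∫x·sin(jπx/a)·sin(lπx/a) dx = 0 for j + l even and −4jla²/(π²(j² − l²)²) for j + l odd, ∫x²·sin(jπx/a)·sin(lπx/a) dx = (−1)^(j+l)·4jla³/(π²(j² − l²)²); higher powers the same way via product-to-sum and parts.
Normalization: ∫|φ|² dx = 4.8844.
⟨x⟩ = 1.7608 and ⟨x²⟩ = 4.0580.
(Δx)² = 4.0580 − (1.7608)² = 0.95740.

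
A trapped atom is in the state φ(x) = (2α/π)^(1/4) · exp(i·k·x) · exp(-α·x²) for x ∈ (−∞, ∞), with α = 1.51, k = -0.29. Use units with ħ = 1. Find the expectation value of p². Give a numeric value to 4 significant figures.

1.594

p² φ = −ħ² d²φ/dx²; ⟨p²⟩ = −ħ² ∫ φ*·φ'' dx.
Gaussian moments: ∫x^(2j)·e^(−2αx²) dx = (2j−1)!!/(4α)^j · √(π/(2α)), odd powers integrate to 0; here √(π/(2α)) = 1.0199. Derivatives: φ′ = (ik − 2αx)·φ, φ″ = ((ik − 2αx)² − 2α)·φ; the odd-in-x pieces drop out.
⟨p²⟩ = 1.5941.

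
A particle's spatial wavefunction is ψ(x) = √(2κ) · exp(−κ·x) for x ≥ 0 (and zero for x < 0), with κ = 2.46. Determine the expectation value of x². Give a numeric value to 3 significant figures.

0.0826

⟨x²⟩ = ∫ x²·|ψ|² dx (integrals over the domain).
Every integrand reduces to terms xʲ·e^(−2κx) on [0, ∞); use ∫₀^∞ xʲ·e^(−2κx) dx = j!/(2κ)^(j+1).
⟨x²⟩ = 0.082623.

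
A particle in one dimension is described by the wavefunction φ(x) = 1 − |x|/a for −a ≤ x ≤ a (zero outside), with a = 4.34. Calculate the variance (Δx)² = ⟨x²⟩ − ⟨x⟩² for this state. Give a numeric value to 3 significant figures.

1.88

Compute ⟨x⟩ and ⟨x²⟩ separately, then (Δx)² = ⟨x²⟩ − ⟨x⟩².
φ is even, so ∫ over [−a, a] = 2∫₀ᵃ with φ = 1 − x/a there: ∫₀ᵃ (1 − x/a)² dx = a/3, ∫₀ᵃ x²(1 − x/a)² dx = a³/30, ∫₀ᵃ x⁴(1 − x/a)² dx = a⁵/105.
Normalization: ∫|φ|² dx = 2.8933.
⟨x⟩ = 0.0000 and ⟨x²⟩ = 1.8836.
(Δx)² = 1.8836 − (0.0000)² = 1.8836.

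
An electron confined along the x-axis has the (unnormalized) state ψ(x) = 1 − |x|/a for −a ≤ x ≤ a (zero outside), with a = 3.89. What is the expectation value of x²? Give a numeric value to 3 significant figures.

1.51

⟨x²⟩ = ∫ x²·|ψ|² dx / ∫|ψ|² dx (integrals over the domain).
ψ is even, so ∫ over [−a, a] = 2∫₀ᵃ with ψ = 1 − x/a there: ∫₀ᵃ (1 − x/a)² dx = a/3, ∫₀ᵃ x²(1 − x/a)² dx = a³/30, ∫₀ᵃ x⁴(1 − x/a)² dx = a⁵/105.
State is unnormalized: ∫|ψ|² dx = 2.5933, and ∫ψ*·x²·ψ dx = 3.9243, so ⟨x²⟩ = 3.9243 / 2.5933.
⟨x²⟩ = 1.5132.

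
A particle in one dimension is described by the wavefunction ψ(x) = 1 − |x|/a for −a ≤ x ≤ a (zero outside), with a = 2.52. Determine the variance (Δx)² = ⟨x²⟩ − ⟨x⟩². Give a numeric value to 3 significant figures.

Compute ⟨x⟩ and ⟨x²⟩ separately, then (Δx)² = ⟨x²⟩ − ⟨x⟩².
ψ is even, so ∫ over [−a, a] = 2∫₀ᵃ with ψ = 1 − x/a there: ∫₀ᵃ (1 − x/a)² dx = a/3, ∫₀ᵃ x²(1 − x/a)² dx = a³/30, ∫₀ᵃ x⁴(1 − x/a)² dx = a⁵/105.
Normalization: ∫|ψ|² dx = 1.6800.
⟨x⟩ = 0.0000 and ⟨x²⟩ = 0.63504.
(Δx)² = 0.63504 − (0.0000)² = 0.63504.

0.635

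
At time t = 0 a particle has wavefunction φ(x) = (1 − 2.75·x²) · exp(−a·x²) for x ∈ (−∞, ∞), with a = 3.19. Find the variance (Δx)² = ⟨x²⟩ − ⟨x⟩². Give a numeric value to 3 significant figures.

0.0447

Compute ⟨x⟩ and ⟨x²⟩ separately, then (Δx)² = ⟨x²⟩ − ⟨x⟩².
Expand each integrand as polynomial × e^(−2ax²) and use ∫x^(2j)·e^(−2ax²) dx = (2j−1)!!/(4a)^j · √(π/(2a)), odd powers → 0; here √(π/(2a)) = 0.70172.
Normalization: ∫|φ|² dx = 0.49704.
⟨x⟩ = 0.0000 and ⟨x²⟩ = 0.044657.
(Δx)² = 0.044657 − (0.0000)² = 0.044657.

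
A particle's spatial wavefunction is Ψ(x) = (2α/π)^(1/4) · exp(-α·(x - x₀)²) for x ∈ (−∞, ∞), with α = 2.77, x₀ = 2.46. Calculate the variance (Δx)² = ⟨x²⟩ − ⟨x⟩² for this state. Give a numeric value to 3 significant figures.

Compute ⟨x⟩ and ⟨x²⟩ separately, then (Δx)² = ⟨x²⟩ − ⟨x⟩².
Gaussian moments (u = x − x₀): ∫u^(2j)·e^(−2αu²) du = (2j−1)!!/(4α)^j · √(π/(2α)), odd powers integrate to 0; here √(π/(2α)) = 0.75304.
⟨x⟩ = 2.4600 and ⟨x²⟩ = 6.1419.
(Δx)² = 6.1419 − (2.4600)² = 0.090253.

0.0903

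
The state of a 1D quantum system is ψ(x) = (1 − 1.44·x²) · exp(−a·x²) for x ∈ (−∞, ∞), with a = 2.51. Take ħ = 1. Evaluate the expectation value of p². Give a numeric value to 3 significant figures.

p² ψ = −ħ² d²ψ/dx²; ⟨p²⟩ = −ħ² ∫ ψ*·ψ'' dx / ∫|ψ|² dx.
Expand each integrand as polynomial × e^(−2ax²) and use ∫x^(2j)·e^(−2ax²) dx = (2j−1)!!/(4a)^j · √(π/(2a)), odd powers → 0; here √(π/(2a)) = 0.79108. Differentiate with the product rule, d/dx e^(−ax²) = −2ax·e^(−ax²).
State is unnormalized: ∫|ψ|² dx = 0.61298, and ∫ψ*·(−ħ² ψ'') dx = 2.8411, so ⟨p²⟩ = 2.8411 / 0.61298.
⟨p²⟩ = 4.6349.

4.63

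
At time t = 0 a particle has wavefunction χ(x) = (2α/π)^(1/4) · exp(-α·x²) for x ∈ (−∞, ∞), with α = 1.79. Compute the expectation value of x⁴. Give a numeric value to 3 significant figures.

⟨x⁴⟩ = ∫ x⁴·|χ|² dx (integrals over the domain).
Gaussian moments: ∫x^(2j)·e^(−2αx²) dx = (2j−1)!!/(4α)^j · √(π/(2α)), odd powers integrate to 0; here √(π/(2α)) = 0.93677.
⟨x⁴⟩ = 0.058519.

0.0585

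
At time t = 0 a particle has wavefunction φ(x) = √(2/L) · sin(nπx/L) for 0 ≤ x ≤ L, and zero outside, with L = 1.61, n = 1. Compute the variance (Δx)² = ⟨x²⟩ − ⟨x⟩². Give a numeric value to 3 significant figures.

0.0847

Compute ⟨x⟩ and ⟨x²⟩ separately, then (Δx)² = ⟨x²⟩ − ⟨x⟩².
With sin²θ = (1 − cos2θ)/2 on 0 ≤ x ≤ L: ∫sin²(nπx/L) dx = L/2, ∫x·sin²(nπx/L) dx = L²/4, ∫x²·sin²(nπx/L) dx = L³·(1/6 − 1/(4n²π²)); higher powers xᵏ the same way, integrating xᵏ·cos(2nπx/L) by parts.
⟨x⟩ = 0.80500 and ⟨x²⟩ = 0.73272.
(Δx)² = 0.73272 − (0.80500)² = 0.084691.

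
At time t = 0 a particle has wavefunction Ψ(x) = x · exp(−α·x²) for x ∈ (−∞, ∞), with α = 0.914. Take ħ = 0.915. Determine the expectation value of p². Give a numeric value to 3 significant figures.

p² Ψ = −ħ² d²Ψ/dx²; ⟨p²⟩ = −ħ² ∫ Ψ*·Ψ'' dx / ∫|Ψ|² dx.
Expand each integrand as polynomial × e^(−2αx²) and use ∫x^(2j)·e^(−2αx²) dx = (2j−1)!!/(4α)^j · √(π/(2α)), odd powers → 0; here √(π/(2α)) = 1.3110. Differentiate with the product rule, d/dx e^(−αx²) = −2αx·e^(−αx²).
State is unnormalized: ∫|Ψ|² dx = 0.35858, and ∫Ψ*·(−ħ² Ψ'') dx = 0.82317, so ⟨p²⟩ = 0.82317 / 0.35858.
⟨p²⟩ = 2.2957.

2.30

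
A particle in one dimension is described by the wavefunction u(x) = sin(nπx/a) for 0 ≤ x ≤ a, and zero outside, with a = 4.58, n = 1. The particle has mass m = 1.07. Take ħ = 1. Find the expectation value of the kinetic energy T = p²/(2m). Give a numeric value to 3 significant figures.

T = −(ħ²/2m) d²/dx², so ⟨T⟩ = −(ħ²/2m) ∫ u*·u'' dx / ∫|u|² dx; with m = 1.07.
d/dx sin(nπx/a) = (nπ/a)·cos(nπx/a) and d²/dx² sin(nπx/a) = −(nπ/a)²·sin(nπx/a); on 0 ≤ x ≤ a, ∫sin²(nπx/a) dx = a/2 and ∫sin(nπx/a)·cos(nπx/a) dx = 0.
State is unnormalized: ∫|u|² dx = 2.2900, and ∫u*·(−ħ²/2m · u'') dx = 0.50349, so ⟨T⟩ = 0.50349 / 2.2900.
⟨T⟩ = 0.21986.

0.220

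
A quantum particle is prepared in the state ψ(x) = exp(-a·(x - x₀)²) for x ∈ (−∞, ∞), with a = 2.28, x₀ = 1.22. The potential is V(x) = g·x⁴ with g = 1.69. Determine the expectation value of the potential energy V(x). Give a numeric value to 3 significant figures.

5.46

⟨V⟩ = ∫ V(x)·|ψ|² dx / ∫|ψ|² dx.
Gaussian moments (u = x − x₀): ∫u^(2j)·e^(−2au²) du = (2j−1)!!/(4a)^j · √(π/(2a)), odd powers integrate to 0; here √(π/(2a)) = 0.83003.
State is unnormalized: ∫|ψ|² dx = 0.83003, and ∫ψ*·V(x)·ψ dx = 4.5317, so ⟨V⟩ = 4.5317 / 0.83003.
⟨V⟩ = 5.4597.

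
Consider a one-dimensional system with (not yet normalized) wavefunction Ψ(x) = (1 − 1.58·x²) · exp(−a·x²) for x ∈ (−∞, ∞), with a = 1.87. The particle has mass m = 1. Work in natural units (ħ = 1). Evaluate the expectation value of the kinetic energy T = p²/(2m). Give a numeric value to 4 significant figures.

2.280

T = −(ħ²/2m) d²/dx², so ⟨T⟩ = −(ħ²/2m) ∫ Ψ*·Ψ'' dx / ∫|Ψ|² dx; with m = 1.
Expand each integrand as polynomial × e^(−2ax²) and use ∫x^(2j)·e^(−2ax²) dx = (2j−1)!!/(4a)^j · √(π/(2a)), odd powers → 0; here √(π/(2a)) = 0.91651. Differentiate with the product rule, d/dx e^(−ax²) = −2ax·e^(−ax²).
State is unnormalized: ∫|Ψ|² dx = 0.65200, and ∫Ψ*·(−ħ²/2m · Ψ'') dx = 1.4866, so ⟨T⟩ = 1.4866 / 0.65200.
⟨T⟩ = 2.2801.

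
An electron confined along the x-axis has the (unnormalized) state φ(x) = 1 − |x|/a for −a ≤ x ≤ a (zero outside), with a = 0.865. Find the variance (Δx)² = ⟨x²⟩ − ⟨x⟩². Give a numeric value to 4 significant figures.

Compute ⟨x⟩ and ⟨x²⟩ separately, then (Δx)² = ⟨x²⟩ − ⟨x⟩².
φ is even, so ∫ over [−a, a] = 2∫₀ᵃ with φ = 1 − x/a there: ∫₀ᵃ (1 − x/a)² dx = a/3, ∫₀ᵃ x²(1 − x/a)² dx = a³/30, ∫₀ᵃ x⁴(1 − x/a)² dx = a⁵/105.
Normalization: ∫|φ|² dx = 0.57667.
⟨x⟩ = 0.0000 and ⟨x²⟩ = 0.074823.
(Δx)² = 0.074823 − (0.0000)² = 0.074823.

0.07482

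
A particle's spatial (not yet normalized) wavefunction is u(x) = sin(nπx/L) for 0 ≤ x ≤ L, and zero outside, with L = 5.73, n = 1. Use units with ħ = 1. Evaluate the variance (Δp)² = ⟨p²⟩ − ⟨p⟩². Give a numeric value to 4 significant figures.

Compute ⟨p⟩ and ⟨p²⟩ separately; (Δp)² = ⟨p²⟩ − ⟨p⟩².
d/dx sin(nπx/L) = (nπ/L)·cos(nπx/L) and d²/dx² sin(nπx/L) = −(nπ/L)²·sin(nπx/L); on 0 ≤ x ≤ L, ∫sin²(nπx/L) dx = L/2 and ∫sin(nπx/L)·cos(nπx/L) dx = 0.
Normalization: ∫|u|² dx = 2.8650.
⟨p⟩ = 0.0000 and ⟨p²⟩ = 0.30060.
(Δp)² = 0.30060 − (0.0000)² = 0.30060.

0.3006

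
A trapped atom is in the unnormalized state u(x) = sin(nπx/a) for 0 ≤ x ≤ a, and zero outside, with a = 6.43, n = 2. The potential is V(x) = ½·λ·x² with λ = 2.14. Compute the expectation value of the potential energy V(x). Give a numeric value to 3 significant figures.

⟨V⟩ = ∫ V(x)·|u|² dx / ∫|u|² dx.
With sin²θ = (1 − cos2θ)/2 on 0 ≤ x ≤ a: ∫sin²(nπx/a) dx = a/2, ∫x·sin²(nπx/a) dx = a²/4, ∫x²·sin²(nπx/a) dx = a³·(1/6 − 1/(4n²π²)); higher powers xᵏ the same way, integrating xᵏ·cos(2nπx/a) by parts.
State is unnormalized: ∫|u|² dx = 3.2150, and ∫u*·V(x)·u dx = 45.608, so ⟨V⟩ = 45.608 / 3.2150.
⟨V⟩ = 14.186.

14.2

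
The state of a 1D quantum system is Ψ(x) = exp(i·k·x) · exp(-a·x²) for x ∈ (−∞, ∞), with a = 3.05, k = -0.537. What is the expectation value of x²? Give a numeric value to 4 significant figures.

⟨x²⟩ = ∫ x²·|Ψ|² dx / ∫|Ψ|² dx (integrals over the domain).
Gaussian moments: ∫x^(2j)·e^(−2ax²) dx = (2j−1)!!/(4a)^j · √(π/(2a)), odd powers integrate to 0; here √(π/(2a)) = 0.71765.
State is unnormalized: ∫|Ψ|² dx = 0.71765, and ∫Ψ*·x²·Ψ dx = 0.058823, so ⟨x²⟩ = 0.058823 / 0.71765.
⟨x²⟩ = 0.081967.

0.08197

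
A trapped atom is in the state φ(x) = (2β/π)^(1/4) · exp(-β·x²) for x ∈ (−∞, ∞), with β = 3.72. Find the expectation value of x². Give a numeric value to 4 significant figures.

⟨x²⟩ = ∫ x²·|φ|² dx (integrals over the domain).
Gaussian moments: ∫x^(2j)·e^(−2βx²) dx = (2j−1)!!/(4β)^j · √(π/(2β)), odd powers integrate to 0; here √(π/(2β)) = 0.64981.
⟨x²⟩ = 0.067204.

0.06720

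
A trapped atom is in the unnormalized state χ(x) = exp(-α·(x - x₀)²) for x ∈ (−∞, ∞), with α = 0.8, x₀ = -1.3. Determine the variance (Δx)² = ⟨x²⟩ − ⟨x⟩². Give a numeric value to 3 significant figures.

Compute ⟨x⟩ and ⟨x²⟩ separately, then (Δx)² = ⟨x²⟩ − ⟨x⟩².
Gaussian moments (u = x − x₀): ∫u^(2j)·e^(−2αu²) du = (2j−1)!!/(4α)^j · √(π/(2α)), odd powers integrate to 0; here √(π/(2α)) = 1.4012.
Normalization: ∫|χ|² dx = 1.4012.
⟨x⟩ = -1.3000 and ⟨x²⟩ = 2.0025.
(Δx)² = 2.0025 − (-1.3000)² = 0.31250.

0.313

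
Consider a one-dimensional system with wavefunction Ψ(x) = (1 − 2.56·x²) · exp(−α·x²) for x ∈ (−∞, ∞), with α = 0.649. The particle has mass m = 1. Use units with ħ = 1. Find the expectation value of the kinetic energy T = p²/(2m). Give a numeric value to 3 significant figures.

1.63

T = −(ħ²/2m) d²/dx², so ⟨T⟩ = −(ħ²/2m) ∫ Ψ*·Ψ'' dx / ∫|Ψ|² dx; with m = 1.
Expand each integrand as polynomial × e^(−2αx²) and use ∫x^(2j)·e^(−2αx²) dx = (2j−1)!!/(4α)^j · √(π/(2α)), odd powers → 0; here √(π/(2α)) = 1.5557. Differentiate with the product rule, d/dx e^(−αx²) = −2αx·e^(−αx²).
State is unnormalized: ∫|Ψ|² dx = 3.0261, and ∫Ψ*·(−ħ²/2m · Ψ'') dx = 4.9370, so ⟨T⟩ = 4.9370 / 3.0261.
⟨T⟩ = 1.6315.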